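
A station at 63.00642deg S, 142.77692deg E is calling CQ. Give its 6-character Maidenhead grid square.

Shift to the Maidenhead origin (180°W, 90°S): lon 322.7769, lat 26.9936.
Field (20°×10°, letters A–R): lon ⌊322.7769/20⌋ = 16 → Q; lat ⌊26.9936/10⌋ = 2 → C.
Square (2°×1°, digits 0–9): lon ⌊2.7769/2⌋ = 1; lat ⌊6.9936/1⌋ = 6.
Subsquare (5′×2.5′, letters a–x): lon ⌊0.7769/0.0833333⌋ = 9 → j; lat ⌊0.9936/0.0416667⌋ = 23 → x.

QC16jx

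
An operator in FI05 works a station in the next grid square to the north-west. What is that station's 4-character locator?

EI96

Longitude square 0; −1 → -1, wraps to 9, carry into field.
Longitude field F = 5; −1 → 4 = E.
Latitude square 5; +1 → 6.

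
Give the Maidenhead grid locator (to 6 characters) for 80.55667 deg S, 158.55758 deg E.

QA99gk

Offset from 180°W / 90°S: lon 338.5576°, lat 9.4433°.
Field: 338.5576/20 → 16 → Q, 9.4433/10 → 0 → A; chars QA.
Square: 18.5576/2 → 9, 9.4433/1 → 9; chars 99.
Subsquare: 0.5576/0.0833333 → 6 → g, 0.4433/0.0416667 → 10 → k; chars gk.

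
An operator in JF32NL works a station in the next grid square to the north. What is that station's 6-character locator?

JF32nm

Latitude subsquare l = 11; +1 → 12 = m.
The longitude characters are unchanged.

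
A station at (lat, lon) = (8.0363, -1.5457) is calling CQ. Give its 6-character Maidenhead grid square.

IJ98fa

Add 180° to longitude and 90° to latitude: 178.4543, 98.0363.
Field: lon ⌊178.4543/20⌋ = 8 → I; lat ⌊98.0363/10⌋ = 9 → J.
Square: lon ⌊18.4543/2⌋ = 9; lat ⌊8.0363/1⌋ = 8.
Subsquare: lon ⌊0.4543/0.0833333⌋ = 5 → f; lat ⌊0.0363/0.0416667⌋ = 0 → a.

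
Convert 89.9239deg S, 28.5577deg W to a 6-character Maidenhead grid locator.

Shift to the Maidenhead origin (180°W, 90°S): lon 151.4423, lat 0.0761.
Field: 151.4423/20 → 7 → H, 0.0761/10 → 0 → A; chars HA.
Square: 11.4423/2 → 5, 0.0761/1 → 0; chars 50.
Subsquare: 1.4423/0.0833333 → 17 → r, 0.0761/0.0416667 → 1 → b; chars rb.

HA50rb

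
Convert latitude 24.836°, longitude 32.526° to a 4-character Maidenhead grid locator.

Add 180° to longitude and 90° to latitude: 212.53, 114.84.
Field: lon ⌊212.53/20⌋ = 10 → K; lat ⌊114.84/10⌋ = 11 → L.
Square: lon ⌊12.53/2⌋ = 6; lat ⌊4.84/1⌋ = 4.

KL64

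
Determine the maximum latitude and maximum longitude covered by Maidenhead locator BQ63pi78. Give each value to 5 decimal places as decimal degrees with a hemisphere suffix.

73.37083° N, 146.68333° W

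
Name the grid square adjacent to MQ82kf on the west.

Longitude subsquare k = 10; −1 → 9 = j.
The latitude characters are unchanged.

MQ82jf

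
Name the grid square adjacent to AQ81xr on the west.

AQ81wr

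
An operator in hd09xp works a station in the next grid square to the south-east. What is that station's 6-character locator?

Longitude subsquare x = 23; +1 → 24, wraps to 0 = a, carry into square.
Longitude square 0; +1 → 1.
Latitude subsquare p = 15; −1 → 14 = o.

HD19ao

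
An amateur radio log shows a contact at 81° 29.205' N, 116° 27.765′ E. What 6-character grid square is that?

OR81fl

Add 180° to longitude and 90° to latitude: 296.4628, 171.4868.
Field: 296.4628/20 → 14 → O, 171.4868/10 → 17 → R; chars OR.
Square: 16.4628/2 → 8, 1.4868/1 → 1; chars 81.
Subsquare: 0.4628/0.0833333 → 5 → f, 0.4868/0.0416667 → 11 → l; chars fl.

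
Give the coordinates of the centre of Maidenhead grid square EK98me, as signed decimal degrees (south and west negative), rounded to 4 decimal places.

Field E=4, K=10: +4·20° lon, +10·10° lat → SW at lon -100°, lat 10°.
Square 9, 8: +9·2° lon, +8·1° lat → SW at lon -82°, lat 18°.
Subsquare m=12, e=4: +12·0.0833333° lon, +4·0.0416667° lat → SW at lon -81°, lat 18.1667°.
Cell spans 0.0833333° lon × 0.0416667° lat. Centre is SW corner plus half of each.
latitude 18.1875, longitude -80.9583.

18.1875, -80.9583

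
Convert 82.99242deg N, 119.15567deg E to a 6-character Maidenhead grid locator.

OR92nx

Shift to the Maidenhead origin (180°W, 90°S): lon 299.1557, lat 172.9924.
Field: lon ⌊299.1557/20⌋ = 14 → O; lat ⌊172.9924/10⌋ = 17 → R.
Square: lon ⌊19.1557/2⌋ = 9; lat ⌊2.9924/1⌋ = 2.
Subsquare: lon ⌊1.1557/0.0833333⌋ = 13 → n; lat ⌊0.9924/0.0416667⌋ = 23 → x.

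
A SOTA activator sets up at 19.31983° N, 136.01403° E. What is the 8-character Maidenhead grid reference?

PK89ah16

Shift to the Maidenhead origin (180°W, 90°S): lon 316.01403, lat 109.31983.
Field: lon ⌊316.01403/20⌋ = 15 → P; lat ⌊109.31983/10⌋ = 10 → K.
Square: lon ⌊16.01403/2⌋ = 8; lat ⌊9.31983/1⌋ = 9.
Subsquare: lon ⌊0.01403/0.0833333⌋ = 0 → a; lat ⌊0.31983/0.0416667⌋ = 7 → h.
Extended square: lon ⌊0.01403/0.00833333⌋ = 1; lat ⌊0.02816/0.00416667⌋ = 6.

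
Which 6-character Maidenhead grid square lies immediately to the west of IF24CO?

IF24bo

Longitude subsquare c = 2; −1 → 1 = b.
The latitude characters are unchanged.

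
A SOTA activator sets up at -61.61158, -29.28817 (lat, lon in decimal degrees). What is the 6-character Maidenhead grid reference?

Offset from 180°W / 90°S: lon 150.7118°, lat 28.3884°.
Field: 150.7118/20 → 7 → H, 28.3884/10 → 2 → C; chars HC.
Square: 10.7118/2 → 5, 8.3884/1 → 8; chars 58.
Subsquare: 0.7118/0.0833333 → 8 → i, 0.3884/0.0416667 → 9 → j; chars ij.

HC58ij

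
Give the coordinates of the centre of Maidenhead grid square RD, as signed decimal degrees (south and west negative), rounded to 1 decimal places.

Field R=17, D=3: +17·20° lon, +3·10° lat → SW at lon 160°, lat -60°.
Cell spans 20° lon × 10° lat. Centre is SW corner plus half of each.
latitude -55.0, longitude 170.0.

-55.0, 170.0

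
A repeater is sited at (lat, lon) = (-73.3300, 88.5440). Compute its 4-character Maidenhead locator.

NB46

Shift to the Maidenhead origin (180°W, 90°S): lon 268.54, lat 16.67.
Field: lon ⌊268.54/20⌋ = 13 → N; lat ⌊16.67/10⌋ = 1 → B.
Square: lon ⌊8.54/2⌋ = 4; lat ⌊6.67/1⌋ = 6.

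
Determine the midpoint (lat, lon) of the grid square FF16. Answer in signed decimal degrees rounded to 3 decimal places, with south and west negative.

-33.500, -77.000

Field F=5, F=5: +5·20° lon, +5·10° lat → SW at lon -80°, lat -40°.
Square 1, 6: +1·2° lon, +6·1° lat → SW at lon -78°, lat -34°.
Cell spans 2° lon × 1° lat. Centre is SW corner plus half of each.
latitude -33.500, longitude -77.000.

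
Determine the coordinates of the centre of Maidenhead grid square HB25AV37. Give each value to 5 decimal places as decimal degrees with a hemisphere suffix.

74.09375° S, 35.97083° W

Field H=7, B=1: +7·20° lon, +1·10° lat → SW at lon -40°, lat -80°.
Square 2, 5: +2·2° lon, +5·1° lat → SW at lon -36°, lat -75°.
Subsquare a=0, v=21: +0·0.0833333° lon, +21·0.0416667° lat → SW at lon -36°, lat -74.125°.
Extended square 3, 7: +3·0.00833333° lon, +7·0.00416667° lat → SW at lon -35.975°, lat -74.0958°.
Cell spans 0.00833333° lon × 0.00416667° lat. Centre is SW corner plus half of each.
latitude 74.09375° S, longitude 35.97083° W.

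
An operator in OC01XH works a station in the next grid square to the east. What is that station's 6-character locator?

Longitude subsquare x = 23; +1 → 24, wraps to 0 = a, carry into square.
Longitude square 0; +1 → 1.
The latitude characters are unchanged.

OC11ah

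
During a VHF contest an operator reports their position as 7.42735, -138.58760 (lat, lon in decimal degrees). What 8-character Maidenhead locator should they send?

Offset from 180°W / 90°S: lon 41.41240°, lat 97.42735°.
Field: 41.41240/20 → 2 → C, 97.42735/10 → 9 → J; chars CJ.
Square: 1.41240/2 → 0, 7.42735/1 → 7; chars 07.
Subsquare: 1.41240/0.0833333 → 16 → q, 0.42735/0.0416667 → 10 → k; chars qk.
Extended square: 0.07907/0.00833333 → 9, 0.01068/0.00416667 → 2; chars 92.

CJ07qk92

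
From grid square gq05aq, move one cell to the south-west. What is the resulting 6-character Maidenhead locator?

Longitude subsquare a = 0; −1 → -1, wraps to 23 = x, carry into square.
Longitude square 0; −1 → -1, wraps to 9, carry into field.
Longitude field G = 6; −1 → 5 = F.
Latitude subsquare q = 16; −1 → 15 = p.

FQ95xp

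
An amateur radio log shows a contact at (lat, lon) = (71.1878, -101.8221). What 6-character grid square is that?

DQ91ce

Shift to the Maidenhead origin (180°W, 90°S): lon 78.1779, lat 161.1878.
Field: 78.1779/20 → 3 → D, 161.1878/10 → 16 → Q; chars DQ.
Square: 18.1779/2 → 9, 1.1878/1 → 1; chars 91.
Subsquare: 0.1779/0.0833333 → 2 → c, 0.1878/0.0416667 → 4 → e; chars ce.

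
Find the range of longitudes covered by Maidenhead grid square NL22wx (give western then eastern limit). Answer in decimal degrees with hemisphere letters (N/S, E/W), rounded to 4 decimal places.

85.8333° E, 85.9167° E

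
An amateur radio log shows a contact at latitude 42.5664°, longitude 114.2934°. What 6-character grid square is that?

ON72dn

Shift to the Maidenhead origin (180°W, 90°S): lon 294.2934, lat 132.5664.
Field: lon ⌊294.2934/20⌋ = 14 → O; lat ⌊132.5664/10⌋ = 13 → N.
Square: lon ⌊14.2934/2⌋ = 7; lat ⌊2.5664/1⌋ = 2.
Subsquare: lon ⌊0.2934/0.0833333⌋ = 3 → d; lat ⌊0.5664/0.0416667⌋ = 13 → n.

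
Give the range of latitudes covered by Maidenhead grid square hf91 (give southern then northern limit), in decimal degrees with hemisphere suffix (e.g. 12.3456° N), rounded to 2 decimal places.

39.00° S, 38.00° S

Field H=7, F=5: +7·20° lon, +5·10° lat → SW at lon -40°, lat -40°.
Square 9, 1: +9·2° lon, +1·1° lat → SW at lon -22°, lat -39°.
Cell spans 2° lon × 1° lat.
south 39.00° S, north 38.00° S.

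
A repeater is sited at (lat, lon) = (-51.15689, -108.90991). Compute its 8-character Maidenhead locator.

Offset from 180°W / 90°S: lon 71.09009°, lat 38.84311°.
Field (20°×10°, letters A–R): 71.09009/20 → 3 → D, 38.84311/10 → 3 → D; chars DD.
Square (2°×1°, digits 0–9): 11.09009/2 → 5, 8.84311/1 → 8; chars 58.
Subsquare (5′×2.5′, letters a–x): 1.09009/0.0833333 → 13 → n, 0.84311/0.0416667 → 20 → u; chars nu.
Extended square (30″×15″, digits 0–9): 0.00676/0.00833333 → 0, 0.00978/0.00416667 → 2; chars 02.

DD58nu02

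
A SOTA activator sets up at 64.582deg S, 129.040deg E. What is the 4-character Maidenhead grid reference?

Shift to the Maidenhead origin (180°W, 90°S): lon 309.04, lat 25.42.
Field: lon ⌊309.04/20⌋ = 15 → P; lat ⌊25.42/10⌋ = 2 → C.
Square: lon ⌊9.04/2⌋ = 4; lat ⌊5.42/1⌋ = 5.

PC45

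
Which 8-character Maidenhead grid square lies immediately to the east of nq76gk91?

Longitude extended square 9; +1 → 10, wraps to 0, carry into subsquare.
Longitude subsquare g = 6; +1 → 7 = h.
The latitude characters are unchanged.

NQ76hk01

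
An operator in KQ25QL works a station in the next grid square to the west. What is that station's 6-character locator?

Longitude subsquare q = 16; −1 → 15 = p.
The latitude characters are unchanged.

KQ25pl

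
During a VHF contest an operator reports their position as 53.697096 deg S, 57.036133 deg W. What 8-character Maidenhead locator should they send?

GD16lh52

Shift to the Maidenhead origin (180°W, 90°S): lon 122.96387, lat 36.30290.
Field: lon ⌊122.96387/20⌋ = 6 → G; lat ⌊36.30290/10⌋ = 3 → D.
Square: lon ⌊2.96387/2⌋ = 1; lat ⌊6.30290/1⌋ = 6.
Subsquare: lon ⌊0.96387/0.0833333⌋ = 11 → l; lat ⌊0.30290/0.0416667⌋ = 7 → h.
Extended square: lon ⌊0.04720/0.00833333⌋ = 5; lat ⌊0.01124/0.00416667⌋ = 2.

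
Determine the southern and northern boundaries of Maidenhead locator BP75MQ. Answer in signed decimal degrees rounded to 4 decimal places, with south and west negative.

Field B=1, P=15: +1·20° lon, +15·10° lat → SW at lon -160°, lat 60°.
Square 7, 5: +7·2° lon, +5·1° lat → SW at lon -146°, lat 65°.
Subsquare m=12, q=16: +12·0.0833333° lon, +16·0.0416667° lat → SW at lon -145°, lat 65.6667°.
Cell spans 0.0833333° lon × 0.0416667° lat.
south 65.6667, north 65.7083.

65.6667, 65.7083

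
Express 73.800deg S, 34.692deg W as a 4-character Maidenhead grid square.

HB26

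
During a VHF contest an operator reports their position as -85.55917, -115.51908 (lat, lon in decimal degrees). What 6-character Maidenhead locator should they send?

DA24fk

Add 180° to longitude and 90° to latitude: 64.4809, 4.4408.
Field: 64.4809/20 → 3 → D, 4.4408/10 → 0 → A; chars DA.
Square: 4.4809/2 → 2, 4.4408/1 → 4; chars 24.
Subsquare: 0.4809/0.0833333 → 5 → f, 0.4408/0.0416667 → 10 → k; chars fk.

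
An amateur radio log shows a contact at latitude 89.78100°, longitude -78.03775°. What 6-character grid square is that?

FR09xs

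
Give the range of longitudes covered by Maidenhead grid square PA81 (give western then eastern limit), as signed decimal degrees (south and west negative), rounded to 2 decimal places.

Field P=15, A=0: +15·20° lon, +0·10° lat → SW at lon 120°, lat -90°.
Square 8, 1: +8·2° lon, +1·1° lat → SW at lon 136°, lat -89°.
Cell spans 2° lon × 1° lat.
west 136.00, east 138.00.

136.00, 138.00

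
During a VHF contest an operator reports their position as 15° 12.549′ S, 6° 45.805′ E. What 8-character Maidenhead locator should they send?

Add 180° to longitude and 90° to latitude: 186.76342, 74.79085.
Field (20°×10°, letters A–R): 186.76342/20 → 9 → J, 74.79085/10 → 7 → H; chars JH.
Square (2°×1°, digits 0–9): 6.76342/2 → 3, 4.79085/1 → 4; chars 34.
Subsquare (5′×2.5′, letters a–x): 0.76342/0.0833333 → 9 → j, 0.79085/0.0416667 → 18 → s; chars js.
Extended square (30″×15″, digits 0–9): 0.01342/0.00833333 → 1, 0.04085/0.00416667 → 9; chars 19.

JH34js19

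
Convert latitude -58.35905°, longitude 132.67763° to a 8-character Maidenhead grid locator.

Shift to the Maidenhead origin (180°W, 90°S): lon 312.67763, lat 31.64095.
Field: 312.67763/20 → 15 → P, 31.64095/10 → 3 → D; chars PD.
Square: 12.67763/2 → 6, 1.64095/1 → 1; chars 61.
Subsquare: 0.67763/0.0833333 → 8 → i, 0.64095/0.0416667 → 15 → p; chars ip.
Extended square: 0.01096/0.00833333 → 1, 0.01595/0.00416667 → 3; chars 13.

PD61ip13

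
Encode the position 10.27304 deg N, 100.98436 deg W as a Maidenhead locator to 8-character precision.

Offset from 180°W / 90°S: lon 79.01564°, lat 100.27304°.
Field (20°×10°, letters A–R): lon ⌊79.01564/20⌋ = 3 → D; lat ⌊100.27304/10⌋ = 10 → K.
Square (2°×1°, digits 0–9): lon ⌊19.01564/2⌋ = 9; lat ⌊0.27304/1⌋ = 0.
Subsquare (5′×2.5′, letters a–x): lon ⌊1.01564/0.0833333⌋ = 12 → m; lat ⌊0.27304/0.0416667⌋ = 6 → g.
Extended square (30″×15″, digits 0–9): lon ⌊0.01564/0.00833333⌋ = 1; lat ⌊0.02304/0.00416667⌋ = 5.

DK90mg15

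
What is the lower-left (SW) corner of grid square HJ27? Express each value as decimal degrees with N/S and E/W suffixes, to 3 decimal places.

7.000° N, 36.000° W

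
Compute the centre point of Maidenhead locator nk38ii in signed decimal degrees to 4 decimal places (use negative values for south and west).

Field N=13, K=10: +13·20° lon, +10·10° lat → SW at lon 80°, lat 10°.
Square 3, 8: +3·2° lon, +8·1° lat → SW at lon 86°, lat 18°.
Subsquare i=8, i=8: +8·0.0833333° lon, +8·0.0416667° lat → SW at lon 86.6667°, lat 18.3333°.
Cell spans 0.0833333° lon × 0.0416667° lat. Centre is SW corner plus half of each.
latitude 18.3542, longitude 86.7083.

18.3542, 86.7083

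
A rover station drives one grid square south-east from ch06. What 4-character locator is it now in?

Longitude square 0; +1 → 1.
Latitude square 6; −1 → 5.

CH15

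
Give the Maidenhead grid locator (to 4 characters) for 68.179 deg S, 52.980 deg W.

GC31

Offset from 180°W / 90°S: lon 127.02°, lat 21.82°.
Field: lon ⌊127.02/20⌋ = 6 → G; lat ⌊21.82/10⌋ = 2 → C.
Square: lon ⌊7.02/2⌋ = 3; lat ⌊1.82/1⌋ = 1.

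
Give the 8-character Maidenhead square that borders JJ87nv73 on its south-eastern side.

JJ87nv82

Longitude extended square 7; +1 → 8.
Latitude extended square 3; −1 → 2.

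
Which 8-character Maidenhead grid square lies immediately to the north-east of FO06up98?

FO06vp09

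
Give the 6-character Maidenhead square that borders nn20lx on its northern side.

Latitude subsquare x = 23; +1 → 24, wraps to 0 = a, carry into square.
Latitude square 0; +1 → 1.
The longitude characters are unchanged.

NN21la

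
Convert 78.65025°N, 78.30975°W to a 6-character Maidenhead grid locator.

FQ08up

Shift to the Maidenhead origin (180°W, 90°S): lon 101.6903, lat 168.6502.
Field: 101.6903/20 → 5 → F, 168.6502/10 → 16 → Q; chars FQ.
Square: 1.6903/2 → 0, 8.6502/1 → 8; chars 08.
Subsquare: 1.6903/0.0833333 → 20 → u, 0.6502/0.0416667 → 15 → p; chars up.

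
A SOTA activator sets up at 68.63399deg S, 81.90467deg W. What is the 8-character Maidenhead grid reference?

EC91bi17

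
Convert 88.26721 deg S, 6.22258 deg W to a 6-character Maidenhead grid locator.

IA61vr

Offset from 180°W / 90°S: lon 173.7774°, lat 1.7328°.
Field (20°×10°, letters A–R): lon ⌊173.7774/20⌋ = 8 → I; lat ⌊1.7328/10⌋ = 0 → A.
Square (2°×1°, digits 0–9): lon ⌊13.7774/2⌋ = 6; lat ⌊1.7328/1⌋ = 1.
Subsquare (5′×2.5′, letters a–x): lon ⌊1.7774/0.0833333⌋ = 21 → v; lat ⌊0.7328/0.0416667⌋ = 17 → r.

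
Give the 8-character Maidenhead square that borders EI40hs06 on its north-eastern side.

Longitude extended square 0; +1 → 1.
Latitude extended square 6; +1 → 7.

EI40hs17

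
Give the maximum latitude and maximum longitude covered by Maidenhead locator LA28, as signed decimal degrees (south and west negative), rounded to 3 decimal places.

Field L=11, A=0: +11·20° lon, +0·10° lat → SW at lon 40°, lat -90°.
Square 2, 8: +2·2° lon, +8·1° lat → SW at lon 44°, lat -82°.
Cell spans 2° lon × 1° lat. NE corner is SW corner plus one full cell.
latitude -81.000, longitude 46.000.

-81.000, 46.000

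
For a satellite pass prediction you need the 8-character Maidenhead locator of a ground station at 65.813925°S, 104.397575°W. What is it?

DC74te24

Offset from 180°W / 90°S: lon 75.60242°, lat 24.18608°.
Field: lon ⌊75.60242/20⌋ = 3 → D; lat ⌊24.18608/10⌋ = 2 → C.
Square: lon ⌊15.60242/2⌋ = 7; lat ⌊4.18608/1⌋ = 4.
Subsquare: lon ⌊1.60242/0.0833333⌋ = 19 → t; lat ⌊0.18608/0.0416667⌋ = 4 → e.
Extended square: lon ⌊0.01909/0.00833333⌋ = 2; lat ⌊0.01941/0.00416667⌋ = 4.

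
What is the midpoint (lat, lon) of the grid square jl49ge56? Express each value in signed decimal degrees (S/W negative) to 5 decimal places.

Field J=9, L=11: +9·20° lon, +11·10° lat → SW at lon 0°, lat 20°.
Square 4, 9: +4·2° lon, +9·1° lat → SW at lon 8°, lat 29°.
Subsquare g=6, e=4: +6·0.0833333° lon, +4·0.0416667° lat → SW at lon 8.5°, lat 29.1667°.
Extended square 5, 6: +5·0.00833333° lon, +6·0.00416667° lat → SW at lon 8.54167°, lat 29.1917°.
Cell spans 0.00833333° lon × 0.00416667° lat. Centre is SW corner plus half of each.
latitude 29.19375, longitude 8.54583.

29.19375, 8.54583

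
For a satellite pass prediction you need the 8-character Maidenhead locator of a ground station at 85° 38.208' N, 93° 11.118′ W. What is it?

ER35jp72

Shift to the Maidenhead origin (180°W, 90°S): lon 86.81470, lat 175.63680.
Field: 86.81470/20 → 4 → E, 175.63680/10 → 17 → R; chars ER.
Square: 6.81470/2 → 3, 5.63680/1 → 5; chars 35.
Subsquare: 0.81470/0.0833333 → 9 → j, 0.63680/0.0416667 → 15 → p; chars jp.
Extended square: 0.06470/0.00833333 → 7, 0.01180/0.00416667 → 2; chars 72.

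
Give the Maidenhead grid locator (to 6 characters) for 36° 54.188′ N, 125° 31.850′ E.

PM26sv

Offset from 180°W / 90°S: lon 305.5308°, lat 126.9031°.
Field: lon ⌊305.5308/20⌋ = 15 → P; lat ⌊126.9031/10⌋ = 12 → M.
Square: lon ⌊5.5308/2⌋ = 2; lat ⌊6.9031/1⌋ = 6.
Subsquare: lon ⌊1.5308/0.0833333⌋ = 18 → s; lat ⌊0.9031/0.0416667⌋ = 21 → v.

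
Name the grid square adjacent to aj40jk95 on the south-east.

AJ40kk04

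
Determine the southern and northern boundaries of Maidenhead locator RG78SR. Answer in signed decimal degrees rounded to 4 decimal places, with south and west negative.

-21.2917, -21.2500

Field R=17, G=6: +17·20° lon, +6·10° lat → SW at lon 160°, lat -30°.
Square 7, 8: +7·2° lon, +8·1° lat → SW at lon 174°, lat -22°.
Subsquare s=18, r=17: +18·0.0833333° lon, +17·0.0416667° lat → SW at lon 175.5°, lat -21.2917°.
Cell spans 0.0833333° lon × 0.0416667° lat.
south -21.2917, north -21.2500.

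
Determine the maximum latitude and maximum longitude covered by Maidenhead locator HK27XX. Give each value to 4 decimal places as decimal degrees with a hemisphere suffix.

18.0000° N, 34.0000° W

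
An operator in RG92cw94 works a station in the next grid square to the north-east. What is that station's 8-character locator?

RG92dw05

Longitude extended square 9; +1 → 10, wraps to 0, carry into subsquare.
Longitude subsquare c = 2; +1 → 3 = d.
Latitude extended square 4; +1 → 5.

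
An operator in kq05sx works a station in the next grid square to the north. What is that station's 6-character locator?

KQ06sa

Latitude subsquare x = 23; +1 → 24, wraps to 0 = a, carry into square.
Latitude square 5; +1 → 6.
The longitude characters are unchanged.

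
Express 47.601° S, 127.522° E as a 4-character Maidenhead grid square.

Offset from 180°W / 90°S: lon 307.52°, lat 42.40°.
Field (20°×10°, letters A–R): 307.52/20 → 15 → P, 42.40/10 → 4 → E; chars PE.
Square (2°×1°, digits 0–9): 7.52/2 → 3, 2.40/1 → 2; chars 32.

PE32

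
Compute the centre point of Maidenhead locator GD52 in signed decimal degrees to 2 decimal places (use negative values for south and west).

-57.50, -49.00

Field G=6, D=3: +6·20° lon, +3·10° lat → SW at lon -60°, lat -60°.
Square 5, 2: +5·2° lon, +2·1° lat → SW at lon -50°, lat -58°.
Cell spans 2° lon × 1° lat. Centre is SW corner plus half of each.
latitude -57.50, longitude -49.00.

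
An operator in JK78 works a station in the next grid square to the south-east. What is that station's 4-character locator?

JK87

Longitude square 7; +1 → 8.
Latitude square 8; −1 → 7.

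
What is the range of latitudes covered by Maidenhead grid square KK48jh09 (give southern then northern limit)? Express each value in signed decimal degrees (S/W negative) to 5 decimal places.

18.32917, 18.33333

Field K=10, K=10: +10·20° lon, +10·10° lat → SW at lon 20°, lat 10°.
Square 4, 8: +4·2° lon, +8·1° lat → SW at lon 28°, lat 18°.
Subsquare j=9, h=7: +9·0.0833333° lon, +7·0.0416667° lat → SW at lon 28.75°, lat 18.2917°.
Extended square 0, 9: +0·0.00833333° lon, +9·0.00416667° lat → SW at lon 28.75°, lat 18.3292°.
Cell spans 0.00833333° lon × 0.00416667° lat.
south 18.32917, north 18.33333.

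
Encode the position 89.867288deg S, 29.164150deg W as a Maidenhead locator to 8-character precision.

HA50kd01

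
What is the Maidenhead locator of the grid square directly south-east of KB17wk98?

Longitude extended square 9; +1 → 10, wraps to 0, carry into subsquare.
Longitude subsquare w = 22; +1 → 23 = x.
Latitude extended square 8; −1 → 7.

KB17xk07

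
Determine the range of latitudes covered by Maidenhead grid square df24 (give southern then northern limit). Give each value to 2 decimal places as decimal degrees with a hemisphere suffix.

Field D=3, F=5: +3·20° lon, +5·10° lat → SW at lon -120°, lat -40°.
Square 2, 4: +2·2° lon, +4·1° lat → SW at lon -116°, lat -36°.
Cell spans 2° lon × 1° lat.
south 36.00° S, north 35.00° S.

36.00° S, 35.00° S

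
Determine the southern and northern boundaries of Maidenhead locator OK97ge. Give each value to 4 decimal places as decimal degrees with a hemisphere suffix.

17.1667° N, 17.2083° N

Field O=14, K=10: +14·20° lon, +10·10° lat → SW at lon 100°, lat 10°.
Square 9, 7: +9·2° lon, +7·1° lat → SW at lon 118°, lat 17°.
Subsquare g=6, e=4: +6·0.0833333° lon, +4·0.0416667° lat → SW at lon 118.5°, lat 17.1667°.
Cell spans 0.0833333° lon × 0.0416667° lat.
south 17.1667° N, north 17.2083° N.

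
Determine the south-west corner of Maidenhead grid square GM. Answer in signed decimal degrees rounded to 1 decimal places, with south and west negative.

Field G=6, M=12: +6·20° lon, +12·10° lat → SW at lon -60°, lat 30°.
latitude 30.0, longitude -60.0.

30.0, -60.0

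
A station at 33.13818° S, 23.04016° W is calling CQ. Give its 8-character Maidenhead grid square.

Shift to the Maidenhead origin (180°W, 90°S): lon 156.95984, lat 56.86182.
Field: 156.95984/20 → 7 → H, 56.86182/10 → 5 → F; chars HF.
Square: 16.95984/2 → 8, 6.86182/1 → 6; chars 86.
Subsquare: 0.95984/0.0833333 → 11 → l, 0.86182/0.0416667 → 20 → u; chars lu.
Extended square: 0.04317/0.00833333 → 5, 0.02849/0.00416667 → 6; chars 56.

HF86lu56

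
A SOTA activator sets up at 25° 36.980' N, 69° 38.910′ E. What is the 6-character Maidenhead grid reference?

Shift to the Maidenhead origin (180°W, 90°S): lon 249.6485, lat 115.6163.
Field: lon ⌊249.6485/20⌋ = 12 → M; lat ⌊115.6163/10⌋ = 11 → L.
Square: lon ⌊9.6485/2⌋ = 4; lat ⌊5.6163/1⌋ = 5.
Subsquare: lon ⌊1.6485/0.0833333⌋ = 19 → t; lat ⌊0.6163/0.0416667⌋ = 14 → o.

ML45to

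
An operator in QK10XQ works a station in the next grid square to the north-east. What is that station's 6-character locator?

QK20ar

Longitude subsquare x = 23; +1 → 24, wraps to 0 = a, carry into square.
Longitude square 1; +1 → 2.
Latitude subsquare q = 16; +1 → 17 = r.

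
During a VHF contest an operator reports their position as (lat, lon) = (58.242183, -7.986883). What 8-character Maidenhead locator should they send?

IO68af18

Add 180° to longitude and 90° to latitude: 172.01312, 148.24218.
Field: lon ⌊172.01312/20⌋ = 8 → I; lat ⌊148.24218/10⌋ = 14 → O.
Square: lon ⌊12.01312/2⌋ = 6; lat ⌊8.24218/1⌋ = 8.
Subsquare: lon ⌊0.01312/0.0833333⌋ = 0 → a; lat ⌊0.24218/0.0416667⌋ = 5 → f.
Extended square: lon ⌊0.01312/0.00833333⌋ = 1; lat ⌊0.03385/0.00416667⌋ = 8.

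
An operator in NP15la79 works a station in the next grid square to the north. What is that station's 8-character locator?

NP15lb70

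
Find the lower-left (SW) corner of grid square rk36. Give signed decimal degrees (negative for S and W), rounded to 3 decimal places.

Field R=17, K=10: +17·20° lon, +10·10° lat → SW at lon 160°, lat 10°.
Square 3, 6: +3·2° lon, +6·1° lat → SW at lon 166°, lat 16°.
latitude 16.000, longitude 166.000.

16.000, 166.000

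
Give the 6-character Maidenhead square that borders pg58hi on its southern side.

PG58hh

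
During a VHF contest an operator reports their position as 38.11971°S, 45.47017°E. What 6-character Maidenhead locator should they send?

Shift to the Maidenhead origin (180°W, 90°S): lon 225.4702, lat 51.8803.
Field (20°×10°, letters A–R): 225.4702/20 → 11 → L, 51.8803/10 → 5 → F; chars LF.
Square (2°×1°, digits 0–9): 5.4702/2 → 2, 1.8803/1 → 1; chars 21.
Subsquare (5′×2.5′, letters a–x): 1.4702/0.0833333 → 17 → r, 0.8803/0.0416667 → 21 → v; chars rv.

LF21rv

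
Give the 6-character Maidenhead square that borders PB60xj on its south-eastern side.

PB70ai

Longitude subsquare x = 23; +1 → 24, wraps to 0 = a, carry into square.
Longitude square 6; +1 → 7.
Latitude subsquare j = 9; −1 → 8 = i.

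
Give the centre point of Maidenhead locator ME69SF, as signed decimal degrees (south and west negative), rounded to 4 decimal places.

-40.7708, 73.5417

Field M=12, E=4: +12·20° lon, +4·10° lat → SW at lon 60°, lat -50°.
Square 6, 9: +6·2° lon, +9·1° lat → SW at lon 72°, lat -41°.
Subsquare s=18, f=5: +18·0.0833333° lon, +5·0.0416667° lat → SW at lon 73.5°, lat -40.7917°.
Cell spans 0.0833333° lon × 0.0416667° lat. Centre is SW corner plus half of each.
latitude -40.7708, longitude 73.5417.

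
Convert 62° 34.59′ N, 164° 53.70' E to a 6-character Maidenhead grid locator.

RP22kn

Offset from 180°W / 90°S: lon 344.8950°, lat 152.5765°.
Field: lon ⌊344.8950/20⌋ = 17 → R; lat ⌊152.5765/10⌋ = 15 → P.
Square: lon ⌊4.8950/2⌋ = 2; lat ⌊2.5765/1⌋ = 2.
Subsquare: lon ⌊0.8950/0.0833333⌋ = 10 → k; lat ⌊0.5765/0.0416667⌋ = 13 → n.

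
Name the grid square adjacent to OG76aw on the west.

Longitude subsquare a = 0; −1 → -1, wraps to 23 = x, carry into square.
Longitude square 7; −1 → 6.
The latitude characters are unchanged.

OG66xw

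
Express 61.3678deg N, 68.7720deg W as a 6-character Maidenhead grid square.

Offset from 180°W / 90°S: lon 111.2280°, lat 151.3678°.
Field: lon ⌊111.2280/20⌋ = 5 → F; lat ⌊151.3678/10⌋ = 15 → P.
Square: lon ⌊11.2280/2⌋ = 5; lat ⌊1.3678/1⌋ = 1.
Subsquare: lon ⌊1.2280/0.0833333⌋ = 14 → o; lat ⌊0.3678/0.0416667⌋ = 8 → i.

FP51oi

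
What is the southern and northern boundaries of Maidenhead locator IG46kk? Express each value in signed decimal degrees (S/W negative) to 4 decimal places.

-23.5833, -23.5417

Field I=8, G=6: +8·20° lon, +6·10° lat → SW at lon -20°, lat -30°.
Square 4, 6: +4·2° lon, +6·1° lat → SW at lon -12°, lat -24°.
Subsquare k=10, k=10: +10·0.0833333° lon, +10·0.0416667° lat → SW at lon -11.1667°, lat -23.5833°.
Cell spans 0.0833333° lon × 0.0416667° lat.
south -23.5833, north -23.5417.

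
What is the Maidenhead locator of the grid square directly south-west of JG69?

JG58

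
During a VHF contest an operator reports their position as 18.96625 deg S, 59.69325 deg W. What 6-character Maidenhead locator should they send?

GH01da

Add 180° to longitude and 90° to latitude: 120.3067, 71.0337.
Field: lon ⌊120.3067/20⌋ = 6 → G; lat ⌊71.0337/10⌋ = 7 → H.
Square: lon ⌊0.3067/2⌋ = 0; lat ⌊1.0337/1⌋ = 1.
Subsquare: lon ⌊0.3067/0.0833333⌋ = 3 → d; lat ⌊0.0337/0.0416667⌋ = 0 → a.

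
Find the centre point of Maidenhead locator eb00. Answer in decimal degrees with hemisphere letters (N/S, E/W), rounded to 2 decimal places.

Field E=4, B=1: +4·20° lon, +1·10° lat → SW at lon -100°, lat -80°.
Square 0, 0: +0·2° lon, +0·1° lat → SW at lon -100°, lat -80°.
Cell spans 2° lon × 1° lat. Centre is SW corner plus half of each.
latitude 79.50° S, longitude 99.00° W.

79.50° S, 99.00° W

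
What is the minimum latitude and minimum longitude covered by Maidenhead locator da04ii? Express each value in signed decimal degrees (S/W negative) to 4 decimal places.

-85.6667, -119.3333

Field D=3, A=0: +3·20° lon, +0·10° lat → SW at lon -120°, lat -90°.
Square 0, 4: +0·2° lon, +4·1° lat → SW at lon -120°, lat -86°.
Subsquare i=8, i=8: +8·0.0833333° lon, +8·0.0416667° lat → SW at lon -119.333°, lat -85.6667°.
latitude -85.6667, longitude -119.3333.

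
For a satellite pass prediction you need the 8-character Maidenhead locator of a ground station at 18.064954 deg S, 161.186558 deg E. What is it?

Add 180° to longitude and 90° to latitude: 341.18656, 71.93505.
Field: lon ⌊341.18656/20⌋ = 17 → R; lat ⌊71.93505/10⌋ = 7 → H.
Square: lon ⌊1.18656/2⌋ = 0; lat ⌊1.93505/1⌋ = 1.
Subsquare: lon ⌊1.18656/0.0833333⌋ = 14 → o; lat ⌊0.93505/0.0416667⌋ = 22 → w.
Extended square: lon ⌊0.01989/0.00833333⌋ = 2; lat ⌊0.01838/0.00416667⌋ = 4.

RH01ow24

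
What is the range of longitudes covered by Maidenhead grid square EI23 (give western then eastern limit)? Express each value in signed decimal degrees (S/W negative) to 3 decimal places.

-96.000, -94.000

Field E=4, I=8: +4·20° lon, +8·10° lat → SW at lon -100°, lat -10°.
Square 2, 3: +2·2° lon, +3·1° lat → SW at lon -96°, lat -7°.
Cell spans 2° lon × 1° lat.
west -96.000, east -94.000.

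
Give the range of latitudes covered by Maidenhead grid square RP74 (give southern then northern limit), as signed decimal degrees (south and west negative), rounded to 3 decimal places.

Field R=17, P=15: +17·20° lon, +15·10° lat → SW at lon 160°, lat 60°.
Square 7, 4: +7·2° lon, +4·1° lat → SW at lon 174°, lat 64°.
Cell spans 2° lon × 1° lat.
south 64.000, north 65.000.

64.000, 65.000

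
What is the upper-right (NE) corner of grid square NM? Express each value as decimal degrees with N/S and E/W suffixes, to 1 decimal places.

Field N=13, M=12: +13·20° lon, +12·10° lat → SW at lon 80°, lat 30°.
Cell spans 20° lon × 10° lat. NE corner is SW corner plus one full cell.
latitude 40.0° N, longitude 100.0° E.

40.0° N, 100.0° E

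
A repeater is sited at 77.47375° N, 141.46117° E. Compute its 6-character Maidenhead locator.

QQ07rl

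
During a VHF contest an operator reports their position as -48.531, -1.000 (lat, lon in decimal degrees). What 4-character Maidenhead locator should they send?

IE91

Add 180° to longitude and 90° to latitude: 179.00, 41.47.
Field: 179.00/20 → 8 → I, 41.47/10 → 4 → E; chars IE.
Square: 19.00/2 → 9, 1.47/1 → 1; chars 91.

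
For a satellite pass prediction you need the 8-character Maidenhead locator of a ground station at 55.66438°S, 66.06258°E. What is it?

Shift to the Maidenhead origin (180°W, 90°S): lon 246.06258, lat 34.33562.
Field: lon ⌊246.06258/20⌋ = 12 → M; lat ⌊34.33562/10⌋ = 3 → D.
Square: lon ⌊6.06258/2⌋ = 3; lat ⌊4.33562/1⌋ = 4.
Subsquare: lon ⌊0.06258/0.0833333⌋ = 0 → a; lat ⌊0.33562/0.0416667⌋ = 8 → i.
Extended square: lon ⌊0.06258/0.00833333⌋ = 7; lat ⌊0.00229/0.00416667⌋ = 0.

MD34ai70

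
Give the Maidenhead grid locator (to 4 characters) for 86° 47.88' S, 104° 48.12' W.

DA73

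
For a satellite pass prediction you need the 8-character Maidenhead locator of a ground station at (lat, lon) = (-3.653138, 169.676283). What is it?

Offset from 180°W / 90°S: lon 349.67628°, lat 86.34686°.
Field: lon ⌊349.67628/20⌋ = 17 → R; lat ⌊86.34686/10⌋ = 8 → I.
Square: lon ⌊9.67628/2⌋ = 4; lat ⌊6.34686/1⌋ = 6.
Subsquare: lon ⌊1.67628/0.0833333⌋ = 20 → u; lat ⌊0.34686/0.0416667⌋ = 8 → i.
Extended square: lon ⌊0.00962/0.00833333⌋ = 1; lat ⌊0.01353/0.00416667⌋ = 3.

RI46ui13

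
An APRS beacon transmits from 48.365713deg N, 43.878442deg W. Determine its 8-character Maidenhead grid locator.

Shift to the Maidenhead origin (180°W, 90°S): lon 136.12156, lat 138.36571.
Field (20°×10°, letters A–R): 136.12156/20 → 6 → G, 138.36571/10 → 13 → N; chars GN.
Square (2°×1°, digits 0–9): 16.12156/2 → 8, 8.36571/1 → 8; chars 88.
Subsquare (5′×2.5′, letters a–x): 0.12156/0.0833333 → 1 → b, 0.36571/0.0416667 → 8 → i; chars bi.
Extended square (30″×15″, digits 0–9): 0.03822/0.00833333 → 4, 0.03238/0.00416667 → 7; chars 47.

GN88bi47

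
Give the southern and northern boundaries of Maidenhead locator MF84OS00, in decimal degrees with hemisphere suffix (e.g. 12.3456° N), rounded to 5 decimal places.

35.25000° S, 35.24583° S

Field M=12, F=5: +12·20° lon, +5·10° lat → SW at lon 60°, lat -40°.
Square 8, 4: +8·2° lon, +4·1° lat → SW at lon 76°, lat -36°.
Subsquare o=14, s=18: +14·0.0833333° lon, +18·0.0416667° lat → SW at lon 77.1667°, lat -35.25°.
Extended square 0, 0: +0·0.00833333° lon, +0·0.00416667° lat → SW at lon 77.1667°, lat -35.25°.
Cell spans 0.00833333° lon × 0.00416667° lat.
south 35.25000° S, north 35.24583° S.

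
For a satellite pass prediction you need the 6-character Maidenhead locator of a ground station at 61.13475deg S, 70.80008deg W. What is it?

FC48ou

Offset from 180°W / 90°S: lon 109.1999°, lat 28.8653°.
Field: lon ⌊109.1999/20⌋ = 5 → F; lat ⌊28.8653/10⌋ = 2 → C.
Square: lon ⌊9.1999/2⌋ = 4; lat ⌊8.8653/1⌋ = 8.
Subsquare: lon ⌊1.1999/0.0833333⌋ = 14 → o; lat ⌊0.8653/0.0416667⌋ = 20 → u.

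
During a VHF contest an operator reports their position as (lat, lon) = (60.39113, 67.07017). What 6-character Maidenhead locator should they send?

MP30mj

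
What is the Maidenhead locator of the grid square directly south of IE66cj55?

IE66cj54

Latitude extended square 5; −1 → 4.
The longitude characters are unchanged.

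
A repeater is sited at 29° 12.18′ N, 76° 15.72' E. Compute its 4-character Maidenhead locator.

Add 180° to longitude and 90° to latitude: 256.26, 119.20.
Field: lon ⌊256.26/20⌋ = 12 → M; lat ⌊119.20/10⌋ = 11 → L.
Square: lon ⌊16.26/2⌋ = 8; lat ⌊9.20/1⌋ = 9.

ML89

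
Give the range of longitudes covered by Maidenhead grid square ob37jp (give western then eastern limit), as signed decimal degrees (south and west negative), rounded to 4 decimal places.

Field O=14, B=1: +14·20° lon, +1·10° lat → SW at lon 100°, lat -80°.
Square 3, 7: +3·2° lon, +7·1° lat → SW at lon 106°, lat -73°.
Subsquare j=9, p=15: +9·0.0833333° lon, +15·0.0416667° lat → SW at lon 106.75°, lat -72.375°.
Cell spans 0.0833333° lon × 0.0416667° lat.
west 106.7500, east 106.8333.

106.7500, 106.8333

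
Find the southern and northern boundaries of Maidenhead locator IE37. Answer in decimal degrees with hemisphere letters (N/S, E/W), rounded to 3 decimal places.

Field I=8, E=4: +8·20° lon, +4·10° lat → SW at lon -20°, lat -50°.
Square 3, 7: +3·2° lon, +7·1° lat → SW at lon -14°, lat -43°.
Cell spans 2° lon × 1° lat.
south 43.000° S, north 42.000° S.

43.000° S, 42.000° S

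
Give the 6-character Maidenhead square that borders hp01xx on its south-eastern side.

HP11aw

Longitude subsquare x = 23; +1 → 24, wraps to 0 = a, carry into square.
Longitude square 0; +1 → 1.
Latitude subsquare x = 23; −1 → 22 = w.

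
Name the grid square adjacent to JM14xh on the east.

JM24ah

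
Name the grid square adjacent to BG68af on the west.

BG58xf

Longitude subsquare a = 0; −1 → -1, wraps to 23 = x, carry into square.
Longitude square 6; −1 → 5.
The latitude characters are unchanged.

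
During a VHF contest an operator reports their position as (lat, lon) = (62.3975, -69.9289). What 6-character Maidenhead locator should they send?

Add 180° to longitude and 90° to latitude: 110.0711, 152.3975.
Field (20°×10°, letters A–R): lon ⌊110.0711/20⌋ = 5 → F; lat ⌊152.3975/10⌋ = 15 → P.
Square (2°×1°, digits 0–9): lon ⌊10.0711/2⌋ = 5; lat ⌊2.3975/1⌋ = 2.
Subsquare (5′×2.5′, letters a–x): lon ⌊0.0711/0.0833333⌋ = 0 → a; lat ⌊0.3975/0.0416667⌋ = 9 → j.

FP52aj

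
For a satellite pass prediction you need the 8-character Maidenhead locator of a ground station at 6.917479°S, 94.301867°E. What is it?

NI73db69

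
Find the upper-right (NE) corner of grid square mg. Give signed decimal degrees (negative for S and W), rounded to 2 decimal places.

Field M=12, G=6: +12·20° lon, +6·10° lat → SW at lon 60°, lat -30°.
Cell spans 20° lon × 10° lat. NE corner is SW corner plus one full cell.
latitude -20.00, longitude 80.00.

-20.00, 80.00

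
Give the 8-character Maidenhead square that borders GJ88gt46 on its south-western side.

GJ88gt35

Longitude extended square 4; −1 → 3.
Latitude extended square 6; −1 → 5.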